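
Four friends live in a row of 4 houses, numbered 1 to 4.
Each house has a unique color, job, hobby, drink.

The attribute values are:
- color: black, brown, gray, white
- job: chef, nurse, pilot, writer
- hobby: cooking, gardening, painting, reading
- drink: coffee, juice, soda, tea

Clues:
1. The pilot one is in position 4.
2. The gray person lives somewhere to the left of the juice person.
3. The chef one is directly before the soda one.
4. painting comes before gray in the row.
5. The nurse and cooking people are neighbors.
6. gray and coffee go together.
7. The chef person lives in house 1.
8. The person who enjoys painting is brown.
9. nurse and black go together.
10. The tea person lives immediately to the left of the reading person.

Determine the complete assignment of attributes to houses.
Solution:

House | Color | Job | Hobby | Drink
-----------------------------------
  1   | brown | chef | painting | tea
  2   | black | nurse | reading | soda
  3   | gray | writer | cooking | coffee
  4   | white | pilot | gardening | juice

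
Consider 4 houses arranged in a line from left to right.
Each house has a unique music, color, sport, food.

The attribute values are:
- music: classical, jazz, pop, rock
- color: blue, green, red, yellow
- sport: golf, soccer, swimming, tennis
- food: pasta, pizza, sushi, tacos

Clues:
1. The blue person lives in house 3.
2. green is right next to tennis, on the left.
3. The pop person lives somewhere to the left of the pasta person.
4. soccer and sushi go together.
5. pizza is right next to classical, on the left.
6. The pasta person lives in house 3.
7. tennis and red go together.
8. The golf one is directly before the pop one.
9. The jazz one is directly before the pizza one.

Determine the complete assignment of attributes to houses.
Solution:

House | Music | Color | Sport | Food
------------------------------------
  1   | jazz | green | golf | tacos
  2   | pop | red | tennis | pizza
  3   | classical | blue | swimming | pasta
  4   | rock | yellow | soccer | sushi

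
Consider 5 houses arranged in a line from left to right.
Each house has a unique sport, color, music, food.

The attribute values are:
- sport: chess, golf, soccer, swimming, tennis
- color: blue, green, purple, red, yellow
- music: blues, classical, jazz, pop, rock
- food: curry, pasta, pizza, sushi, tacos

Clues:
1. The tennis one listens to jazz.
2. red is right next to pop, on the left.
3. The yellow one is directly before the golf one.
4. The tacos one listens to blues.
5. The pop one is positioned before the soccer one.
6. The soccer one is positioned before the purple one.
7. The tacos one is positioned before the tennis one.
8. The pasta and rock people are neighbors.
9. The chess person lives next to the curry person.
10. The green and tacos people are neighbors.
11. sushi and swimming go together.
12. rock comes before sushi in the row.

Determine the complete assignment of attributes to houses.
Solution:

House | Sport | Color | Music | Food
------------------------------------
  1   | chess | yellow | classical | pasta
  2   | golf | red | rock | curry
  3   | swimming | green | pop | sushi
  4   | soccer | blue | blues | tacos
  5   | tennis | purple | jazz | pizza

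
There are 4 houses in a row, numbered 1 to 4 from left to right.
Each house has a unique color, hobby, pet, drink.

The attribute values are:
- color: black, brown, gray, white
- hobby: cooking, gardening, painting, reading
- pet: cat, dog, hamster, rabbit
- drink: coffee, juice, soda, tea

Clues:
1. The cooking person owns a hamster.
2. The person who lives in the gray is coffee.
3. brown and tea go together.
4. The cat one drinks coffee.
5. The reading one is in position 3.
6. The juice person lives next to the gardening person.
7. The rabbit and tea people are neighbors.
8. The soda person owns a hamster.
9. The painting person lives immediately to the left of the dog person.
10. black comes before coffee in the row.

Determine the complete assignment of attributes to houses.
Solution:

House | Color | Hobby | Pet | Drink
-----------------------------------
  1   | black | painting | rabbit | juice
  2   | brown | gardening | dog | tea
  3   | gray | reading | cat | coffee
  4   | white | cooking | hamster | soda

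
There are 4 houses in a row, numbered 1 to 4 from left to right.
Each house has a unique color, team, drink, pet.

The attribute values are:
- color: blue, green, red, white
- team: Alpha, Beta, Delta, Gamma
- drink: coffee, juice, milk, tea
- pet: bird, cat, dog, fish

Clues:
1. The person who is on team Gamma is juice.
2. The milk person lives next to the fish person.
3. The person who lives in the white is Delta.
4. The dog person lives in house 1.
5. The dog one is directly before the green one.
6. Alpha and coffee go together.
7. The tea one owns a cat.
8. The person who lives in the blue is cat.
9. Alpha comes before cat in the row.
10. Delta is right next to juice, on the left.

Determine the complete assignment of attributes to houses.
Solution:

House | Color | Team | Drink | Pet
----------------------------------
  1   | white | Delta | milk | dog
  2   | green | Gamma | juice | fish
  3   | red | Alpha | coffee | bird
  4   | blue | Beta | tea | cat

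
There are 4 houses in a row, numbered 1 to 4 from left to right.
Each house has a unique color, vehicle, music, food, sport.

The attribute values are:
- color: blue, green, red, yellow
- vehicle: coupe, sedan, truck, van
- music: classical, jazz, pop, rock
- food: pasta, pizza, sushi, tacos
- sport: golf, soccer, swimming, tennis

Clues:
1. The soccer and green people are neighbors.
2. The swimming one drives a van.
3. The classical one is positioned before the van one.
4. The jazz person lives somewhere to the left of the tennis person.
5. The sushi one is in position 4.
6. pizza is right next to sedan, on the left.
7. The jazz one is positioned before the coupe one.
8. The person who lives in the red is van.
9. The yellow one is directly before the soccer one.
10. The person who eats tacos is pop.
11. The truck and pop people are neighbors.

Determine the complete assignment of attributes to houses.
Solution:

House | Color | Vehicle | Music | Food | Sport
----------------------------------------------
  1   | yellow | truck | jazz | pizza | golf
  2   | blue | sedan | pop | tacos | soccer
  3   | green | coupe | classical | pasta | tennis
  4   | red | van | rock | sushi | swimming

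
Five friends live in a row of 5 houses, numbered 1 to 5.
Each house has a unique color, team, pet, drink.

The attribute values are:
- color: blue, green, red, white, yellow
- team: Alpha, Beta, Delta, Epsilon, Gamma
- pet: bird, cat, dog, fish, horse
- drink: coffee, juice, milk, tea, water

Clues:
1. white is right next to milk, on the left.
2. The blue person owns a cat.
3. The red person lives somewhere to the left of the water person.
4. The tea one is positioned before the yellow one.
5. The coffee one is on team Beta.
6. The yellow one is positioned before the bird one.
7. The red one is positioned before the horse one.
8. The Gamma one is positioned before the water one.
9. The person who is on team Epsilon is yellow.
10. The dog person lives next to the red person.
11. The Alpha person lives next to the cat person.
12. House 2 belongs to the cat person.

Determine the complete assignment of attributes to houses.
Solution:

House | Color | Team | Pet | Drink
----------------------------------
  1   | white | Alpha | fish | tea
  2   | blue | Gamma | cat | milk
  3   | yellow | Epsilon | dog | juice
  4   | red | Beta | bird | coffee
  5   | green | Delta | horse | water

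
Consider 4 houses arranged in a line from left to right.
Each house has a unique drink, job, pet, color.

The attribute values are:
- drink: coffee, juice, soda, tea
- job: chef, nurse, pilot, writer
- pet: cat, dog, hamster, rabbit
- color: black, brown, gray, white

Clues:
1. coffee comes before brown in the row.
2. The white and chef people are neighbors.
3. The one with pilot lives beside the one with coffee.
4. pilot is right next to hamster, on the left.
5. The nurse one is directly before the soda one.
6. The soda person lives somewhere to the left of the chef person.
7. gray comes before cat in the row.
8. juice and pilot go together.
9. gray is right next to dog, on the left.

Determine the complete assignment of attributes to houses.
Solution:

House | Drink | Job | Pet | Color
---------------------------------
  1   | juice | pilot | rabbit | black
  2   | coffee | nurse | hamster | gray
  3   | soda | writer | dog | white
  4   | tea | chef | cat | brown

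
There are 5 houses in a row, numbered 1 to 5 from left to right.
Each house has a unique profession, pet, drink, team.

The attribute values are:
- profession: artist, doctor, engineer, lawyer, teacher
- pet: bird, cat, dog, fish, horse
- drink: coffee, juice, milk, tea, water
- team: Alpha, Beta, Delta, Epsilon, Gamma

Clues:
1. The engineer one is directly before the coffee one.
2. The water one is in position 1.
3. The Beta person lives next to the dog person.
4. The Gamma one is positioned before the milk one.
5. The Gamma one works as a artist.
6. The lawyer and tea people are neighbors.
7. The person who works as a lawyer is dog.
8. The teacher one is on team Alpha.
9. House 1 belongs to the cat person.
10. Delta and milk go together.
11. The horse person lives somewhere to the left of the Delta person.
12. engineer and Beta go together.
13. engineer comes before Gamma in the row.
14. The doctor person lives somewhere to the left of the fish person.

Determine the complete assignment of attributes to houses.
Solution:

House | Profession | Pet | Drink | Team
---------------------------------------
  1   | engineer | cat | water | Beta
  2   | lawyer | dog | coffee | Epsilon
  3   | artist | horse | tea | Gamma
  4   | doctor | bird | milk | Delta
  5   | teacher | fish | juice | Alpha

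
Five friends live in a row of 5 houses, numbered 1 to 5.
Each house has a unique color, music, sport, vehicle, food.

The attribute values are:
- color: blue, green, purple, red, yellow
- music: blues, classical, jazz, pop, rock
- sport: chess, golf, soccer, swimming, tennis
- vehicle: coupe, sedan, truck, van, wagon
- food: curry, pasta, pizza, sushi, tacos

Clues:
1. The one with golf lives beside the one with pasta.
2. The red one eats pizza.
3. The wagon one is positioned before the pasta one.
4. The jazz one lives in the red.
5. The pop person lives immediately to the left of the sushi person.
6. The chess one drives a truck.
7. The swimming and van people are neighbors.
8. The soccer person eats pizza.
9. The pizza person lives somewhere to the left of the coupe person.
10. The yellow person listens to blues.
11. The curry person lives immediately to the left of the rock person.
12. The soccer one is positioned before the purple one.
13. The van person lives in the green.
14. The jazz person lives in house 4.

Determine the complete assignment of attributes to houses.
Solution:

House | Color | Music | Sport | Vehicle | Food
----------------------------------------------
  1   | blue | pop | swimming | wagon | curry
  2   | green | rock | golf | van | sushi
  3   | yellow | blues | chess | truck | pasta
  4   | red | jazz | soccer | sedan | pizza
  5   | purple | classical | tennis | coupe | tacos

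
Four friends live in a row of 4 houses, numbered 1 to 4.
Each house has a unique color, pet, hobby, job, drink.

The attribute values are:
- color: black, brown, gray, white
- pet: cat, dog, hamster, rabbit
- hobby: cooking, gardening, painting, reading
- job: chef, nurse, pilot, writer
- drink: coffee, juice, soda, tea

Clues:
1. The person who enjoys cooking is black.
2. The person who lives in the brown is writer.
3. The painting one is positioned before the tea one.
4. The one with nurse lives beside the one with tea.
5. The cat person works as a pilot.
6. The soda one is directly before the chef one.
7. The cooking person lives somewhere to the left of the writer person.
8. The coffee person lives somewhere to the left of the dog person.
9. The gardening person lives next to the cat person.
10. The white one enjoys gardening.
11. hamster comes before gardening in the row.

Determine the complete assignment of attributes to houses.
Solution:

House | Color | Pet | Hobby | Job | Drink
-----------------------------------------
  1   | gray | hamster | painting | nurse | soda
  2   | white | rabbit | gardening | chef | tea
  3   | black | cat | cooking | pilot | coffee
  4   | brown | dog | reading | writer | juice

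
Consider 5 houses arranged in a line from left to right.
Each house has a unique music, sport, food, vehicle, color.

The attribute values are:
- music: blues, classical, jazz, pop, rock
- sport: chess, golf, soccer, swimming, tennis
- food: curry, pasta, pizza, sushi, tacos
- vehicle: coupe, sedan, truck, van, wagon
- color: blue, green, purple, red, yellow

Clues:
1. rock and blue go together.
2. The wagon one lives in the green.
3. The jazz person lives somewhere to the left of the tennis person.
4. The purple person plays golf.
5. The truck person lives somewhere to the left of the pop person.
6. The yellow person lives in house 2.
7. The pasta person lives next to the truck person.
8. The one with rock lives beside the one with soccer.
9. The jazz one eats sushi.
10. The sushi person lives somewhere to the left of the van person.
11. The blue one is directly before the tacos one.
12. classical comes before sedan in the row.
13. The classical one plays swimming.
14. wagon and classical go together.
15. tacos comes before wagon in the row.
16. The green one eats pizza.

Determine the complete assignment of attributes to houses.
Solution:

House | Music | Sport | Food | Vehicle | Color
----------------------------------------------
  1   | rock | chess | pasta | coupe | blue
  2   | blues | soccer | tacos | truck | yellow
  3   | classical | swimming | pizza | wagon | green
  4   | jazz | golf | sushi | sedan | purple
  5   | pop | tennis | curry | van | red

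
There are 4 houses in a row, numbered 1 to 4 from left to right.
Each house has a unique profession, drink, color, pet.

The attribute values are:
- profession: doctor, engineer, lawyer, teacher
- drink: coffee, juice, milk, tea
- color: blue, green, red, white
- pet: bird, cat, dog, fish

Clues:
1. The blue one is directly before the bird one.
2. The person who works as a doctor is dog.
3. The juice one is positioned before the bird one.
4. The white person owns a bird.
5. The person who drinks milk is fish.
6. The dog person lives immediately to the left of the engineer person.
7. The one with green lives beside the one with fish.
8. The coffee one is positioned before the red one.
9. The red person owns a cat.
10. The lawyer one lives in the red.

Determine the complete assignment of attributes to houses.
Solution:

House | Profession | Drink | Color | Pet
----------------------------------------
  1   | doctor | juice | green | dog
  2   | engineer | milk | blue | fish
  3   | teacher | coffee | white | bird
  4   | lawyer | tea | red | cat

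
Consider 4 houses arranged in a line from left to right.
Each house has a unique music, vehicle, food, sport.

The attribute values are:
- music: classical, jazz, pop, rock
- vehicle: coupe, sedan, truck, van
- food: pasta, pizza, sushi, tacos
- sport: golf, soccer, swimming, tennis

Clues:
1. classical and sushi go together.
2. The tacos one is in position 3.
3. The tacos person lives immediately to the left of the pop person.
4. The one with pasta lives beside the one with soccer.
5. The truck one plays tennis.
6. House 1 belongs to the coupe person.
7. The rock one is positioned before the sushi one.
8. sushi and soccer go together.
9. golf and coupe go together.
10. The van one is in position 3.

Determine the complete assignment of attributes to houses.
Solution:

House | Music | Vehicle | Food | Sport
--------------------------------------
  1   | rock | coupe | pasta | golf
  2   | classical | sedan | sushi | soccer
  3   | jazz | van | tacos | swimming
  4   | pop | truck | pizza | tennis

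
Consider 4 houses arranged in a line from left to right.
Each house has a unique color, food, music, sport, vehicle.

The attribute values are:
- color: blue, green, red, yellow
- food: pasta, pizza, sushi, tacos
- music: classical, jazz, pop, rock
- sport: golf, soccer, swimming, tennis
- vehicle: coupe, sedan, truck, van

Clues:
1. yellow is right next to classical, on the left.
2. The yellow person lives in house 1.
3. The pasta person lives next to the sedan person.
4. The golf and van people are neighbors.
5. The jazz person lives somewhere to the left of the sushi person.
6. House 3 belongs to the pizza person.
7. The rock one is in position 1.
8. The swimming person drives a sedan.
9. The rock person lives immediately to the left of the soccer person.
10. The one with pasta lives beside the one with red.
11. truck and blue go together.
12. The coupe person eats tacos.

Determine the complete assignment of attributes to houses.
Solution:

House | Color | Food | Music | Sport | Vehicle
----------------------------------------------
  1   | yellow | tacos | rock | golf | coupe
  2   | green | pasta | classical | soccer | van
  3   | red | pizza | jazz | swimming | sedan
  4   | blue | sushi | pop | tennis | truck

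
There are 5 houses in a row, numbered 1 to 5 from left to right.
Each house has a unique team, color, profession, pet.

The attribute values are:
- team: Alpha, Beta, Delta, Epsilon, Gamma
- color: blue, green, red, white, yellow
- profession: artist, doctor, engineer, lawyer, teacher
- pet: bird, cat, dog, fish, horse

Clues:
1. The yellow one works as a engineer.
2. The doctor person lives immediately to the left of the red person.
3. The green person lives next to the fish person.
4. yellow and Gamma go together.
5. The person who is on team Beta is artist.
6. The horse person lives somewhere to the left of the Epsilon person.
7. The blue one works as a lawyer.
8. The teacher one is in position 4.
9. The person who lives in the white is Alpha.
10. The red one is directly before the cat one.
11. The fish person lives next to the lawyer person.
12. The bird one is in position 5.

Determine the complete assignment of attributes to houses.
Solution:

House | Team | Color | Profession | Pet
---------------------------------------
  1   | Delta | green | doctor | horse
  2   | Beta | red | artist | fish
  3   | Epsilon | blue | lawyer | cat
  4   | Alpha | white | teacher | dog
  5   | Gamma | yellow | engineer | bird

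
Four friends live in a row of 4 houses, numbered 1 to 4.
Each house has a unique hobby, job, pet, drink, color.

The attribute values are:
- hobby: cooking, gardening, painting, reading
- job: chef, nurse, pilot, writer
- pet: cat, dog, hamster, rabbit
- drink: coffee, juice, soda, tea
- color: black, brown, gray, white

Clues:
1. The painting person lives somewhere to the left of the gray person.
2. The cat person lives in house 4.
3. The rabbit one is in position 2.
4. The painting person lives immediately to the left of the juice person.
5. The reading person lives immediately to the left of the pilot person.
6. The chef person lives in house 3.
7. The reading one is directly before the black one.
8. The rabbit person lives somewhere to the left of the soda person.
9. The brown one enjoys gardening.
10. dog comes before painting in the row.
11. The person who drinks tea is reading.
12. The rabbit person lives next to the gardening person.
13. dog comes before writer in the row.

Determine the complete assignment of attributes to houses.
Solution:

House | Hobby | Job | Pet | Drink | Color
-----------------------------------------
  1   | reading | nurse | dog | tea | white
  2   | painting | pilot | rabbit | coffee | black
  3   | gardening | chef | hamster | juice | brown
  4   | cooking | writer | cat | soda | gray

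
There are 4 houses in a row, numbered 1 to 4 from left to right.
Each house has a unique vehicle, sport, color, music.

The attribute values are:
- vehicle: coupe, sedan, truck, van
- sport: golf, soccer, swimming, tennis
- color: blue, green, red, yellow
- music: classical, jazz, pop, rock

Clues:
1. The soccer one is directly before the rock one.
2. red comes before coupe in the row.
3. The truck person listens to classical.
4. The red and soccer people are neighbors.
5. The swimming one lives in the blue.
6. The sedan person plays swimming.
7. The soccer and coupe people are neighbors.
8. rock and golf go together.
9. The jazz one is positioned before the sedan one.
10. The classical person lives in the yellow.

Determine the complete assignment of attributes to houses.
Solution:

House | Vehicle | Sport | Color | Music
---------------------------------------
  1   | van | tennis | red | jazz
  2   | truck | soccer | yellow | classical
  3   | coupe | golf | green | rock
  4   | sedan | swimming | blue | pop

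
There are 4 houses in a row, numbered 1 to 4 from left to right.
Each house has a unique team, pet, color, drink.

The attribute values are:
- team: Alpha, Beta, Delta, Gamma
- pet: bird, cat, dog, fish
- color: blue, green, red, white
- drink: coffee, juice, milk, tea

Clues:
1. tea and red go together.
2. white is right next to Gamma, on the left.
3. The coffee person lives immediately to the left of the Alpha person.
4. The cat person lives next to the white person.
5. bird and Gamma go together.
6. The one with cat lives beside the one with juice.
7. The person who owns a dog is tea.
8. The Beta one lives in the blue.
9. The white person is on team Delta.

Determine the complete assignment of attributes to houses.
Solution:

House | Team | Pet | Color | Drink
----------------------------------
  1   | Beta | cat | blue | milk
  2   | Delta | fish | white | juice
  3   | Gamma | bird | green | coffee
  4   | Alpha | dog | red | tea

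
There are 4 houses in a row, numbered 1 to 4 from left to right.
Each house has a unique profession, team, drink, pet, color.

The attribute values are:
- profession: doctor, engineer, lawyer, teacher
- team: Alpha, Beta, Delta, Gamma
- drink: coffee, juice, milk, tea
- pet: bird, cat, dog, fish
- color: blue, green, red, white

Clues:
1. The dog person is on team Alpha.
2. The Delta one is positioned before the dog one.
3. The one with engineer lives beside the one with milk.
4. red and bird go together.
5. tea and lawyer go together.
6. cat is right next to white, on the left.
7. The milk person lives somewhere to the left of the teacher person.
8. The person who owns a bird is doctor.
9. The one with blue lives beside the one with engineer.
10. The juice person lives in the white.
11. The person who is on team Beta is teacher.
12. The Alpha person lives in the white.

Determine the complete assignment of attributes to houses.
Solution:

House | Profession | Team | Drink | Pet | Color
-----------------------------------------------
  1   | lawyer | Delta | tea | cat | blue
  2   | engineer | Alpha | juice | dog | white
  3   | doctor | Gamma | milk | bird | red
  4   | teacher | Beta | coffee | fish | green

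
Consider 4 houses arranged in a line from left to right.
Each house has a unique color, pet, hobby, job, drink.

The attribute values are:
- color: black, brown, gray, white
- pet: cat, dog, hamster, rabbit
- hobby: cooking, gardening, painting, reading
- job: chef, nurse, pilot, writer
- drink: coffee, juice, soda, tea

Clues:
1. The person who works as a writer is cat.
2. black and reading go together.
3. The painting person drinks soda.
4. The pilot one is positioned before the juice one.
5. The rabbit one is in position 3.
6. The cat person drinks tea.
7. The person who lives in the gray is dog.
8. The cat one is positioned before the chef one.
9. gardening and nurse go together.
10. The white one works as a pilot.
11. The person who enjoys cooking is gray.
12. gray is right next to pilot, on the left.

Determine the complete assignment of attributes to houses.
Solution:

House | Color | Pet | Hobby | Job | Drink
-----------------------------------------
  1   | black | cat | reading | writer | tea
  2   | gray | dog | cooking | chef | coffee
  3   | white | rabbit | painting | pilot | soda
  4   | brown | hamster | gardening | nurse | juice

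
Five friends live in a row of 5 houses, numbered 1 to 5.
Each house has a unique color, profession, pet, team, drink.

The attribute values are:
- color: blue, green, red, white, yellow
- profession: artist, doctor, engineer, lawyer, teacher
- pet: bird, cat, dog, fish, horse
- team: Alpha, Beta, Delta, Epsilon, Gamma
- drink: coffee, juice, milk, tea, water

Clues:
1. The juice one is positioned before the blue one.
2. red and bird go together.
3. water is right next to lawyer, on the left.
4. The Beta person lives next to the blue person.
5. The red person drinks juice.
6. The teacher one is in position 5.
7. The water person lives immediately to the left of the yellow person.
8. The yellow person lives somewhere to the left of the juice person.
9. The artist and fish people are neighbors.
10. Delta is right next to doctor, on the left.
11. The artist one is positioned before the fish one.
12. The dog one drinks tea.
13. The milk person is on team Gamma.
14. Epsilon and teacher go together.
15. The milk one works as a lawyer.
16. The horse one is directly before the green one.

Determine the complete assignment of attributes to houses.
Solution:

House | Color | Profession | Pet | Team | Drink
-----------------------------------------------
  1   | white | artist | horse | Delta | coffee
  2   | green | doctor | fish | Alpha | water
  3   | yellow | lawyer | cat | Gamma | milk
  4   | red | engineer | bird | Beta | juice
  5   | blue | teacher | dog | Epsilon | tea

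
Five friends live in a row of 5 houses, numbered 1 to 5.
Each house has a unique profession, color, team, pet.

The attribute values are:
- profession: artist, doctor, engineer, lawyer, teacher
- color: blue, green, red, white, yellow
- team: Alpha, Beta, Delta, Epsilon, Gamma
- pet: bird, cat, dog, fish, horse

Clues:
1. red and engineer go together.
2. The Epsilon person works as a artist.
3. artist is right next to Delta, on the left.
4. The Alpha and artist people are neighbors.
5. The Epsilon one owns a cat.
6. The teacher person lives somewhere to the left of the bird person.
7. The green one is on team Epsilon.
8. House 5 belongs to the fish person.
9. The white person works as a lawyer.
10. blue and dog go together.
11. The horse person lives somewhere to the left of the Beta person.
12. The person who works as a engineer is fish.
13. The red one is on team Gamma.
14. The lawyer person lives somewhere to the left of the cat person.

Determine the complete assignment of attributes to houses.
Solution:

House | Profession | Color | Team | Pet
---------------------------------------
  1   | lawyer | white | Alpha | horse
  2   | artist | green | Epsilon | cat
  3   | teacher | blue | Delta | dog
  4   | doctor | yellow | Beta | bird
  5   | engineer | red | Gamma | fish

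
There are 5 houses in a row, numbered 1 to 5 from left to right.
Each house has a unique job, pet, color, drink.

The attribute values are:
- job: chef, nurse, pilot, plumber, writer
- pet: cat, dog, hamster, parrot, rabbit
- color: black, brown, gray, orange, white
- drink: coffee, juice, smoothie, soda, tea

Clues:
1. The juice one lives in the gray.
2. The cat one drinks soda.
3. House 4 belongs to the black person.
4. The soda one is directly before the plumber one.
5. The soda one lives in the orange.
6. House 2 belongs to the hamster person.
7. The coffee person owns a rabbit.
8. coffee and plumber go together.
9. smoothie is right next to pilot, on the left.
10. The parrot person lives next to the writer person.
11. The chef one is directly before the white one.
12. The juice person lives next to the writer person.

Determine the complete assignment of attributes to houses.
Solution:

House | Job | Pet | Color | Drink
---------------------------------
  1   | chef | parrot | gray | juice
  2   | writer | hamster | white | smoothie
  3   | pilot | cat | orange | soda
  4   | plumber | rabbit | black | coffee
  5   | nurse | dog | brown | tea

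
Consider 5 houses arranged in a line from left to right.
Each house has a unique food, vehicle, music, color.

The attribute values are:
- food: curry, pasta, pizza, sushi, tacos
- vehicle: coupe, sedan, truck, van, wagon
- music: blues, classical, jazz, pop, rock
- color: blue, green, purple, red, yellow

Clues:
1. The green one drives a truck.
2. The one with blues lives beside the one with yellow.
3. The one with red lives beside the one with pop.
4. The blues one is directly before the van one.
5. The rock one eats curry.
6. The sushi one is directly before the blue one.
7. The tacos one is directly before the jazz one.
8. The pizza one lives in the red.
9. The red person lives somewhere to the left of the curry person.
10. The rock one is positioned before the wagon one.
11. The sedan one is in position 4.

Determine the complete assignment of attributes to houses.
Solution:

House | Food | Vehicle | Music | Color
--------------------------------------
  1   | pizza | coupe | blues | red
  2   | tacos | van | pop | yellow
  3   | sushi | truck | jazz | green
  4   | curry | sedan | rock | blue
  5   | pasta | wagon | classical | purple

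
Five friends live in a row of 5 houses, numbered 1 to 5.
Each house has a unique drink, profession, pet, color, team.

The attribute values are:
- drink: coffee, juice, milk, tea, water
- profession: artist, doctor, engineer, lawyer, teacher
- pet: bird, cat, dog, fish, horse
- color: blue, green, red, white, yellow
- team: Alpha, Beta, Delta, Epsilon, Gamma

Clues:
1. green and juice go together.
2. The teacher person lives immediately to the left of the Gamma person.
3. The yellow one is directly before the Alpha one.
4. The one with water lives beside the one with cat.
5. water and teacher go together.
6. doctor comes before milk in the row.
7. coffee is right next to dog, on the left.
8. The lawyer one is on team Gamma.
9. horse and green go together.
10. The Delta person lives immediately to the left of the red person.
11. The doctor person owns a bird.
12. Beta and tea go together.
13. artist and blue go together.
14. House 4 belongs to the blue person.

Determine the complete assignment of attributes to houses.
Solution:

House | Drink | Profession | Pet | Color | Team
-----------------------------------------------
  1   | coffee | doctor | bird | yellow | Delta
  2   | water | teacher | dog | red | Alpha
  3   | milk | lawyer | cat | white | Gamma
  4   | tea | artist | fish | blue | Beta
  5   | juice | engineer | horse | green | Epsilon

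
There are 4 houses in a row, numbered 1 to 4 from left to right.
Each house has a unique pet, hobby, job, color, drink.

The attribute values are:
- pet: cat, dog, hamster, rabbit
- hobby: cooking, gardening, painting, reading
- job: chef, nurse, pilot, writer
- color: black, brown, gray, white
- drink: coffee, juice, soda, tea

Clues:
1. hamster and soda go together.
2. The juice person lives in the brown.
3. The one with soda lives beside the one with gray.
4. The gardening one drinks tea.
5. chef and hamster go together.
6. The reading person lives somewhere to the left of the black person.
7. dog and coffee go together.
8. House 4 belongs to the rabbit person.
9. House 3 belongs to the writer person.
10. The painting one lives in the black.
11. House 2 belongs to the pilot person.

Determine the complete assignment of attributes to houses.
Solution:

House | Pet | Hobby | Job | Color | Drink
-----------------------------------------
  1   | hamster | reading | chef | white | soda
  2   | cat | gardening | pilot | gray | tea
  3   | dog | painting | writer | black | coffee
  4   | rabbit | cooking | nurse | brown | juice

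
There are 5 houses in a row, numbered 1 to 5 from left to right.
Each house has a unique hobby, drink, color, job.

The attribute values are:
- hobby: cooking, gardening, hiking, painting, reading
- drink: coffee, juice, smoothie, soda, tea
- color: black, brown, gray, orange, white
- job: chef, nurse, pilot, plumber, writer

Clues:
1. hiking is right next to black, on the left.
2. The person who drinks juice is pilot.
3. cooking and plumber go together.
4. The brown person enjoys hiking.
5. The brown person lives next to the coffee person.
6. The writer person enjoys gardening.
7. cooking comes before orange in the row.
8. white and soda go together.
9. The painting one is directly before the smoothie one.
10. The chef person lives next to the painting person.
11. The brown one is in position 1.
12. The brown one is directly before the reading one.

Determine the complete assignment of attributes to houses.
Solution:

House | Hobby | Drink | Color | Job
-----------------------------------
  1   | hiking | juice | brown | pilot
  2   | reading | coffee | black | chef
  3   | painting | soda | white | nurse
  4   | cooking | smoothie | gray | plumber
  5   | gardening | tea | orange | writer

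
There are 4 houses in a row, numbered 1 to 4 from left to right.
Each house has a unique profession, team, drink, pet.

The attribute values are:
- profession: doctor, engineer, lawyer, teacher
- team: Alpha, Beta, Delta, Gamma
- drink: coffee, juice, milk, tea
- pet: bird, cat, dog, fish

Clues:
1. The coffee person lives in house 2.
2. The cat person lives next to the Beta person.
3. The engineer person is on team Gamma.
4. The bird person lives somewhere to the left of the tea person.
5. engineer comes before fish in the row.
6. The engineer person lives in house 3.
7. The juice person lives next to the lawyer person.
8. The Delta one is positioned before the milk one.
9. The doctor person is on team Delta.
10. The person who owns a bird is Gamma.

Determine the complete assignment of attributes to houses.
Solution:

House | Profession | Team | Drink | Pet
---------------------------------------
  1   | doctor | Delta | juice | cat
  2   | lawyer | Beta | coffee | dog
  3   | engineer | Gamma | milk | bird
  4   | teacher | Alpha | tea | fish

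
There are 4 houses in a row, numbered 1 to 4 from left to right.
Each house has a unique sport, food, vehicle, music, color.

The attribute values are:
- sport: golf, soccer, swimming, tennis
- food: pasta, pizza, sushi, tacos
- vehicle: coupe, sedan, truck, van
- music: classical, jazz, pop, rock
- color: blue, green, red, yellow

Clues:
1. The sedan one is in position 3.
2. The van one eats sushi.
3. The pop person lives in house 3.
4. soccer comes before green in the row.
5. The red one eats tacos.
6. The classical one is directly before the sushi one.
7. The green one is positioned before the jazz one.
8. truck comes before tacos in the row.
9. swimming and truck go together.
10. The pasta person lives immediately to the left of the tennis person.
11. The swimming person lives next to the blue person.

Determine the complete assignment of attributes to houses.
Solution:

House | Sport | Food | Vehicle | Music | Color
----------------------------------------------
  1   | swimming | pizza | truck | classical | yellow
  2   | soccer | sushi | van | rock | blue
  3   | golf | pasta | sedan | pop | green
  4   | tennis | tacos | coupe | jazz | red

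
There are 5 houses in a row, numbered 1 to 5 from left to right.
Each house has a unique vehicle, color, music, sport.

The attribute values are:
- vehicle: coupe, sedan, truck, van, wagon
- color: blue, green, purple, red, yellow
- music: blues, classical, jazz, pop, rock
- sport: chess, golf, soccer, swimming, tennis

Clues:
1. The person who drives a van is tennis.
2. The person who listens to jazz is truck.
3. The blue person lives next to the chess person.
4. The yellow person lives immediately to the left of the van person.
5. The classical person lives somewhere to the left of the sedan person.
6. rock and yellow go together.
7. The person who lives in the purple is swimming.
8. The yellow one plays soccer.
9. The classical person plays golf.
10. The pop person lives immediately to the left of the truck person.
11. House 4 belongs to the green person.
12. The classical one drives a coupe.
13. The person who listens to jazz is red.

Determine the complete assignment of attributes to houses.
Solution:

House | Vehicle | Color | Music | Sport
---------------------------------------
  1   | wagon | yellow | rock | soccer
  2   | van | blue | pop | tennis
  3   | truck | red | jazz | chess
  4   | coupe | green | classical | golf
  5   | sedan | purple | blues | swimming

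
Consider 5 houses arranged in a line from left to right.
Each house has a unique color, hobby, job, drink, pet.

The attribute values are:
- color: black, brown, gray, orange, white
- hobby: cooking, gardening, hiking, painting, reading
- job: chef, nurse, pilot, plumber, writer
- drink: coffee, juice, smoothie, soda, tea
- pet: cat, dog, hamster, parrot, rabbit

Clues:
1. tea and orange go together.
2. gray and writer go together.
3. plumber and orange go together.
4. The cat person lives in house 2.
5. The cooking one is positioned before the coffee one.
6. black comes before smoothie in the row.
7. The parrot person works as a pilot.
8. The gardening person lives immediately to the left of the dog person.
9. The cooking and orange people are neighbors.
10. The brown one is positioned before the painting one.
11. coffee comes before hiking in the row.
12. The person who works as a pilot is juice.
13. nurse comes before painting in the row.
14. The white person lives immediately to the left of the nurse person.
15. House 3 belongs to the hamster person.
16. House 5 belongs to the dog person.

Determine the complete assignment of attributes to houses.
Solution:

House | Color | Hobby | Job | Drink | Pet
-----------------------------------------
  1   | white | reading | pilot | juice | parrot
  2   | brown | cooking | nurse | soda | cat
  3   | orange | painting | plumber | tea | hamster
  4   | black | gardening | chef | coffee | rabbit
  5   | gray | hiking | writer | smoothie | dog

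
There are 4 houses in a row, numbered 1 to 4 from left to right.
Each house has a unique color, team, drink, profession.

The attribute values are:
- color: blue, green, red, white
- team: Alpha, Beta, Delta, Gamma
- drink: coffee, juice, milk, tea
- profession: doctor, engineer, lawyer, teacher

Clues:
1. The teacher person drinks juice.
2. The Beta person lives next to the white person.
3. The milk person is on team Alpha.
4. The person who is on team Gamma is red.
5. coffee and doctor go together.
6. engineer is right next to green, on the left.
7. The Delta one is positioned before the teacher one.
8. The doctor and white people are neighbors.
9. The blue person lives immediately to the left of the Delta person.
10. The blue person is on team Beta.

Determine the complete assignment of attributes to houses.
Solution:

House | Color | Team | Drink | Profession
-----------------------------------------
  1   | blue | Beta | coffee | doctor
  2   | white | Delta | tea | engineer
  3   | green | Alpha | milk | lawyer
  4   | red | Gamma | juice | teacher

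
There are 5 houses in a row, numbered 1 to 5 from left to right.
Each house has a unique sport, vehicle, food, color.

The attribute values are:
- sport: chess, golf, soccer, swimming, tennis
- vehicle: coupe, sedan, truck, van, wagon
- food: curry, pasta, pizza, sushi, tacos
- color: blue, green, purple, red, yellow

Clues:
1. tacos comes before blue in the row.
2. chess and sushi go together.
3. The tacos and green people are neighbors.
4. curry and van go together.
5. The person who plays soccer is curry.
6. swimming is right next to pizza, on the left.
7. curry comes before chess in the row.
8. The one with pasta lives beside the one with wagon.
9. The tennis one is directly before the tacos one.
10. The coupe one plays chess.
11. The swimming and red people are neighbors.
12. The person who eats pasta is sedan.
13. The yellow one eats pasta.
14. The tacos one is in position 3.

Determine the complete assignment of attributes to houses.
Solution:

House | Sport | Vehicle | Food | Color
--------------------------------------
  1   | swimming | sedan | pasta | yellow
  2   | tennis | wagon | pizza | red
  3   | golf | truck | tacos | purple
  4   | soccer | van | curry | green
  5   | chess | coupe | sushi | blue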